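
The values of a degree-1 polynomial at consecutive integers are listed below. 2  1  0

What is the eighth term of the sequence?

-5

-1, -1
Constant first difference = -1, so extend:
0 − 1 = -1
-1 − 1 = -2
-2 − 1 = -3
-3 − 1 = -4
-4 − 1 = -5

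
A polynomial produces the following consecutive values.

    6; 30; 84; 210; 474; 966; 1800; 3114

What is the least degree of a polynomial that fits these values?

4

24, 54, 126, 264, 492, 834, 1314
30, 72, 138, 228, 342, 480
42, 66, 90, 114, 138
24, 24, 24, 24
The fourth differences are constant, so the polynomial has degree 4.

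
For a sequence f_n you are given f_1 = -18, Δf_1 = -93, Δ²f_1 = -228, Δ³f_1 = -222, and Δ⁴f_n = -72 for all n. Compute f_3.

Build the table forward from the leading diagonal:
Δ⁴: -72  -72  -72
Δ³: -222  -294  -366
Δ²: -228  -450  -744
Δ: -93  -321  -771
f: -18  -111  -432

-432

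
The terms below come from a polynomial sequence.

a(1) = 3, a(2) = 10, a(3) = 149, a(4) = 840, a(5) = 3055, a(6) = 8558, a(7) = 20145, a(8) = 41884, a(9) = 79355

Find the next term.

Δ: 7, 139, 691, 2215, 5503, 11587, 21739, 37471
Δ²: 132, 552, 1524, 3288, 6084, 10152, 15732
Δ³: 420, 972, 1764, 2796, 4068, 5580
Δ⁴: 552, 792, 1032, 1272, 1512
Δ⁵: 240, 240, 240, 240
The fifth differences are constant (240).
1512 + 240 = 1752;  5580 + 1752 = 7332;  15732 + 7332 = 23064;  37471 + 23064 = 60535;  79355 + 60535 = 139890

139890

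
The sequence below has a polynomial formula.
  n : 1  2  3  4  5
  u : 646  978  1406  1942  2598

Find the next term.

3386

332, 428, 536, 656
96, 108, 120
12, 12
Constant third difference = 12, so extend:
120 + 12 = 132;  656 + 132 = 788;  2598 + 788 = 3386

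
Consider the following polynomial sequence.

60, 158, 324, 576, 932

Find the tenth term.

D1: 98  166  252  356
D2: 68  86  104
D3: 18  18
Third differences constant at 18.
104 + 18 = 122;  356 + 122 = 478;  932 + 478 = 1410
122 + 18 = 140;  478 + 140 = 618;  1410 + 618 = 2028
140 + 18 = 158;  618 + 158 = 776;  2028 + 776 = 2804
158 + 18 = 176;  776 + 176 = 952;  2804 + 952 = 3756
176 + 18 = 194;  952 + 194 = 1146;  3756 + 1146 = 4902

4902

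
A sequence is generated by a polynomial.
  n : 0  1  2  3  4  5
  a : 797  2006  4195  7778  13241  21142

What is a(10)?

Δ: 1209 , 2189 , 3583 , 5463 , 7901
Δ²: 980 , 1394 , 1880 , 2438
Δ³: 414 , 486 , 558
Δ⁴: 72 , 72
Fourth differences constant at 72.
558 + 72 = 630;  2438 + 630 = 3068;  7901 + 3068 = 10969;  21142 + 10969 = 32111
630 + 72 = 702;  3068 + 702 = 3770;  10969 + 3770 = 14739;  32111 + 14739 = 46850
702 + 72 = 774;  3770 + 774 = 4544;  14739 + 4544 = 19283;  46850 + 19283 = 66133
774 + 72 = 846;  4544 + 846 = 5390;  19283 + 5390 = 24673;  66133 + 24673 = 90806
846 + 72 = 918;  5390 + 918 = 6308;  24673 + 6308 = 30981;  90806 + 30981 = 121787

121787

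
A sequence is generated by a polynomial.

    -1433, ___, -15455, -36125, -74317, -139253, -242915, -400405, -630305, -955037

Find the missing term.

-5485

Using the last 8 terms:
Δ: -20670, -38192, -64936, -103662, -157490, -229900, -324732
Δ²: -17522, -26744, -38726, -53828, -72410, -94832
Δ³: -9222, -11982, -15102, -18582, -22422
Δ⁴: -2760, -3120, -3480, -3840
Δ⁵: -360, -360, -360
Constant fifth difference = -360.
Extend backward: -2760 + 360 = -2400;  -9222 + 2400 = -6822;  -17522 + 6822 = -10700;  -20670 + 10700 = -9970;  -15455 + 9970 = -5485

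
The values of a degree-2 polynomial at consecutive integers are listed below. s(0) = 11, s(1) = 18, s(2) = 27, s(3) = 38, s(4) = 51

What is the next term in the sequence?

66

D1: 7  9  11  13
D2: 2  2  2
Constant second difference = 2, so extend:
13 + 2 = 15;  51 + 15 = 66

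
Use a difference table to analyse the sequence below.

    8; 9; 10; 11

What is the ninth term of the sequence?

16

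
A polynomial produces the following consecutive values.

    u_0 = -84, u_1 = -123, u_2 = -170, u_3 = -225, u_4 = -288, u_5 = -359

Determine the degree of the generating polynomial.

2

-39, -47, -55, -63, -71
-8, -8, -8, -8
The second differences are constant, so the polynomial has degree 2.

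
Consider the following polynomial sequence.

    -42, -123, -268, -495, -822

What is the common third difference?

-18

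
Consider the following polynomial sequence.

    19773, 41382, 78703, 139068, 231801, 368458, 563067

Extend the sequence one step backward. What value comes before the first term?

8296

21609  37321  60365  92733  136657  194609
15712  23044  32368  43924  57952
7332  9324  11556  14028
1992  2232  2472
240  240
The fifth differences are constant at 240.
Work back: 1992 − 240 = 1752;  7332 − 1752 = 5580;  15712 − 5580 = 10132;  21609 − 10132 = 11477;  19773 − 11477 = 8296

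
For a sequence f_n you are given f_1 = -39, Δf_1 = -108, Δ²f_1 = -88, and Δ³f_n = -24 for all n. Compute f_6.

Build the table forward from the leading diagonal:
Third differences: -24  -24  -24  -24  -24  -24
Second differences: -88  -112  -136  -160  -184  -208
First differences: -108  -196  -308  -444  -604  -788
f: -39  -147  -343  -651  -1095  -1699

-1699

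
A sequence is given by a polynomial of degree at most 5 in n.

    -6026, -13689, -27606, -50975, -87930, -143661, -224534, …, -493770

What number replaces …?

Using the first 7 terms:
-7663  -13917  -23369  -36955  -55731  -80873
-6254  -9452  -13586  -18776  -25142
-3198  -4134  -5190  -6366
-936  -1056  -1176
-120  -120
Constant fifth difference = -120.
Extend forward: -1176 − 120 = -1296;  -6366 − 1296 = -7662;  -25142 − 7662 = -32804;  -80873 − 32804 = -113677;  -224534 − 113677 = -338211

-338211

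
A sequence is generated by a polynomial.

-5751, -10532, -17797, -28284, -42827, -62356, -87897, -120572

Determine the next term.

First differences: -4781 , -7265 , -10487 , -14543 , -19529 , -25541 , -32675
Second differences: -2484 , -3222 , -4056 , -4986 , -6012 , -7134
Third differences: -738 , -834 , -930 , -1026 , -1122
Fourth differences: -96 , -96 , -96 , -96
The fourth differences are constant (-96).
-1122 − 96 = -1218;  -7134 − 1218 = -8352;  -32675 − 8352 = -41027;  -120572 − 41027 = -161599

-161599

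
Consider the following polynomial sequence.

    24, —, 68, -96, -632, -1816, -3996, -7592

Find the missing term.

Using the last 6 terms:
First differences: -164, -536, -1184, -2180, -3596
Second differences: -372, -648, -996, -1416
Third differences: -276, -348, -420
Fourth differences: -72, -72
Constant fourth difference = -72.
Extend backward: -276 + 72 = -204;  -372 + 204 = -168;  -164 + 168 = 4;  68 − 4 = 64

64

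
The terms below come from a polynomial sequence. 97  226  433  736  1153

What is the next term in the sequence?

1702

First differences: 129, 207, 303, 417
Second differences: 78, 96, 114
Third differences: 18, 18
Constant third difference = 18, so extend:
114 + 18 = 132;  417 + 132 = 549;  1153 + 549 = 1702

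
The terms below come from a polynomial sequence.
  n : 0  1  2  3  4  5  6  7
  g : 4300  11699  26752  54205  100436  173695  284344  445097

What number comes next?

7399 , 15053 , 27453 , 46231 , 73259 , 110649 , 160753
7654 , 12400 , 18778 , 27028 , 37390 , 50104
4746 , 6378 , 8250 , 10362 , 12714
1632 , 1872 , 2112 , 2352
240 , 240 , 240
Fifth differences constant at 240.
2352 + 240 = 2592;  12714 + 2592 = 15306;  50104 + 15306 = 65410;  160753 + 65410 = 226163;  445097 + 226163 = 671260

671260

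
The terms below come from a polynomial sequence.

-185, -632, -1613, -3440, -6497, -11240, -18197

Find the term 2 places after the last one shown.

First differences: -447, -981, -1827, -3057, -4743, -6957
Second differences: -534, -846, -1230, -1686, -2214
Third differences: -312, -384, -456, -528
Fourth differences: -72, -72, -72
Constant fourth difference = -72, so extend:
-528 − 72 = -600;  -2214 − 600 = -2814;  -6957 − 2814 = -9771;  -18197 − 9771 = -27968
-600 − 72 = -672;  -2814 − 672 = -3486;  -9771 − 3486 = -13257;  -27968 − 13257 = -41225

-41225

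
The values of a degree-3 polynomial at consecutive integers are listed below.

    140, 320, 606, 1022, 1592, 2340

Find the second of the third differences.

Δ: 180, 286, 416, 570, 748
Δ²: 106, 130, 154, 178
Δ³: 24, 24, 24

24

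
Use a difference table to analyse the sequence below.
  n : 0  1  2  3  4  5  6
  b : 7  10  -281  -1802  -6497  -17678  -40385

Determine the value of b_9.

-261542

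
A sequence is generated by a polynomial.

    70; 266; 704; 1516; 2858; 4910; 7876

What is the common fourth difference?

24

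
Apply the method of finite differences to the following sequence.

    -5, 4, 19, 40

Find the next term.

Δ: 9  15  21
Δ²: 6  6
The second differences are constant (6).
21 + 6 = 27;  40 + 27 = 67

67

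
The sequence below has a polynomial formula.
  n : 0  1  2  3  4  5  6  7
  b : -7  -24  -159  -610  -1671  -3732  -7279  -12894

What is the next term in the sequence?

Δ: -17  -135  -451  -1061  -2061  -3547  -5615
Δ²: -118  -316  -610  -1000  -1486  -2068
Δ³: -198  -294  -390  -486  -582
Δ⁴: -96  -96  -96  -96
The fourth differences are constant (-96).
-582 − 96 = -678;  -2068 − 678 = -2746;  -5615 − 2746 = -8361;  -12894 − 8361 = -21255

-21255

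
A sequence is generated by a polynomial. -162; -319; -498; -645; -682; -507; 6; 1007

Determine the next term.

First differences: -157, -179, -147, -37, 175, 513, 1001
Second differences: -22, 32, 110, 212, 338, 488
Third differences: 54, 78, 102, 126, 150
Fourth differences: 24, 24, 24, 24
Constant fourth difference = 24, so extend:
150 + 24 = 174;  488 + 174 = 662;  1001 + 662 = 1663;  1007 + 1663 = 2670

2670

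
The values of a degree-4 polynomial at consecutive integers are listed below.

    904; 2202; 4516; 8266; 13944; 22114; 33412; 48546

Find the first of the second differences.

1016

Δ: 1298, 2314, 3750, 5678, 8170, 11298, 15134
Δ²: 1016, 1436, 1928, 2492, 3128, 3836
Δ³: 420, 492, 564, 636, 708
Δ⁴: 72, 72, 72, 72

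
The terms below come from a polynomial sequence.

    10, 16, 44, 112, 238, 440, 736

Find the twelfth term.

Δ: 6, 28, 68, 126, 202, 296
Δ²: 22, 40, 58, 76, 94
Δ³: 18, 18, 18, 18
The third differences are constant (18).
94 + 18 = 112;  296 + 112 = 408;  736 + 408 = 1144
112 + 18 = 130;  408 + 130 = 538;  1144 + 538 = 1682
130 + 18 = 148;  538 + 148 = 686;  1682 + 686 = 2368
148 + 18 = 166;  686 + 166 = 852;  2368 + 852 = 3220
166 + 18 = 184;  852 + 184 = 1036;  3220 + 1036 = 4256

4256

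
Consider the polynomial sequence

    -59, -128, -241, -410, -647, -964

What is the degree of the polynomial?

3

-69, -113, -169, -237, -317
-44, -56, -68, -80
-12, -12, -12
The third differences are constant, so the polynomial has degree 3.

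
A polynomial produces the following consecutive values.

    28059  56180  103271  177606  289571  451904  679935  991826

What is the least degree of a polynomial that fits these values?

5

28121, 47091, 74335, 111965, 162333, 228031, 311891
18970, 27244, 37630, 50368, 65698, 83860
8274, 10386, 12738, 15330, 18162
2112, 2352, 2592, 2832
240, 240, 240
The fifth differences are constant, so the polynomial has degree 5.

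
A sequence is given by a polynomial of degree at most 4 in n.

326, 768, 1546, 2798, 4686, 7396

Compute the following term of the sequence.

11138

Δ: 442, 778, 1252, 1888, 2710
Δ²: 336, 474, 636, 822
Δ³: 138, 162, 186
Δ⁴: 24, 24
The fourth differences are constant (24).
186 + 24 = 210;  822 + 210 = 1032;  2710 + 1032 = 3742;  7396 + 3742 = 11138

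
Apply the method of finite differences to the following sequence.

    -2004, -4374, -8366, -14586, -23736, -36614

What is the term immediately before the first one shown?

First differences: -2370  -3992  -6220  -9150  -12878
Second differences: -1622  -2228  -2930  -3728
Third differences: -606  -702  -798
Fourth differences: -96  -96
The fourth differences are constant at -96.
Work back: -606 + 96 = -510;  -1622 + 510 = -1112;  -2370 + 1112 = -1258;  -2004 + 1258 = -746

-746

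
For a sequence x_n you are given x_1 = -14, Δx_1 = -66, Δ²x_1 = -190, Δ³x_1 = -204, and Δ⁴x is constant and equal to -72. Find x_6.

-4644

Build the table forward from the leading diagonal:
Fourth differences: -72  -72  -72  -72  -72  -72
Third differences: -204  -276  -348  -420  -492  -564
Second differences: -190  -394  -670  -1018  -1438  -1930
First differences: -66  -256  -650  -1320  -2338  -3776
x: -14  -80  -336  -986  -2306  -4644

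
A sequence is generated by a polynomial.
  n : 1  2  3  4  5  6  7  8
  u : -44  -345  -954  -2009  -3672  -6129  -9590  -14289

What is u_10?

First differences: -301, -609, -1055, -1663, -2457, -3461, -4699
Second differences: -308, -446, -608, -794, -1004, -1238
Third differences: -138, -162, -186, -210, -234
Fourth differences: -24, -24, -24, -24
Constant fourth difference = -24, so extend:
-234 − 24 = -258;  -1238 − 258 = -1496;  -4699 − 1496 = -6195;  -14289 − 6195 = -20484
-258 − 24 = -282;  -1496 − 282 = -1778;  -6195 − 1778 = -7973;  -20484 − 7973 = -28457

-28457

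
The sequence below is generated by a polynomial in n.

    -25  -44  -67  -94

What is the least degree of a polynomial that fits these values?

-19, -23, -27
-4, -4
The second differences are constant, so the polynomial has degree 2.

2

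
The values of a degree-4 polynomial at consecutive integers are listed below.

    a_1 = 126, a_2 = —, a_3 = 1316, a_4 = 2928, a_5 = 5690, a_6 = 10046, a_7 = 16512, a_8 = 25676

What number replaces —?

Using the last 6 terms:
First differences: 1612  2762  4356  6466  9164
Second differences: 1150  1594  2110  2698
Third differences: 444  516  588
Fourth differences: 72  72
Constant fourth difference = 72.
Extend backward: 444 − 72 = 372;  1150 − 372 = 778;  1612 − 778 = 834;  1316 − 834 = 482

482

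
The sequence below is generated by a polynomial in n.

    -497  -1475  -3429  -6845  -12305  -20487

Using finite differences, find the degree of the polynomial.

Δ: -978, -1954, -3416, -5460, -8182
Δ²: -976, -1462, -2044, -2722
Δ³: -486, -582, -678
Δ⁴: -96, -96
The fourth differences are constant, so the polynomial has degree 4.

4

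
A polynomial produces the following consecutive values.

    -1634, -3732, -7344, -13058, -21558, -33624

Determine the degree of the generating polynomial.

4

Δ: -2098, -3612, -5714, -8500, -12066
Δ²: -1514, -2102, -2786, -3566
Δ³: -588, -684, -780
Δ⁴: -96, -96
The fourth differences are constant, so the polynomial has degree 4.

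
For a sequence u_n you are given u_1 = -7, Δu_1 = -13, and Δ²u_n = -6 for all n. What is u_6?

-132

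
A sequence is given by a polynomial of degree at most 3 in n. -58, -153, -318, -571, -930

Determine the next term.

-1413

First differences: -95, -165, -253, -359
Second differences: -70, -88, -106
Third differences: -18, -18
Constant third difference = -18, so extend:
-106 − 18 = -124;  -359 − 124 = -483;  -930 − 483 = -1413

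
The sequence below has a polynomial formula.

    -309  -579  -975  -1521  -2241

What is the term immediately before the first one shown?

-141

-270, -396, -546, -720
-126, -150, -174
-24, -24
The third differences are constant at -24.
Work back: -126 + 24 = -102;  -270 + 102 = -168;  -309 + 168 = -141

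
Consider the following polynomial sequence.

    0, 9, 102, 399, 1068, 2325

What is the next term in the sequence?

First differences: 9 , 93 , 297 , 669 , 1257
Second differences: 84 , 204 , 372 , 588
Third differences: 120 , 168 , 216
Fourth differences: 48 , 48
Constant fourth difference = 48, so extend:
216 + 48 = 264;  588 + 264 = 852;  1257 + 852 = 2109;  2325 + 2109 = 4434

4434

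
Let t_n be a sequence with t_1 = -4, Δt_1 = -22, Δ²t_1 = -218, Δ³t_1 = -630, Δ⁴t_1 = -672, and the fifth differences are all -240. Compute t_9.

Build the table forward from the leading diagonal:
D5: -240, -240, -240, -240, -240, -240, -240, -240, -240
D4: -672, -912, -1152, -1392, -1632, -1872, -2112, -2352, -2592
D3: -630, -1302, -2214, -3366, -4758, -6390, -8262, -10374, -12726
D2: -218, -848, -2150, -4364, -7730, -12488, -18878, -27140, -37514
D1: -22, -240, -1088, -3238, -7602, -15332, -27820, -46698, -73838
t: -4, -26, -266, -1354, -4592, -12194, -27526, -55346, -102044

-102044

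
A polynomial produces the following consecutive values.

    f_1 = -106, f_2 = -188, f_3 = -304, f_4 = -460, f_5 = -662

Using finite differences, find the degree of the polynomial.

3

-82, -116, -156, -202
-34, -40, -46
-6, -6
The third differences are constant, so the polynomial has degree 3.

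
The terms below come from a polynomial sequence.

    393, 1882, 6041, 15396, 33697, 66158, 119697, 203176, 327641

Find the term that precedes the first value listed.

D1: 1489  4159  9355  18301  32461  53539  83479  124465
D2: 2670  5196  8946  14160  21078  29940  40986
D3: 2526  3750  5214  6918  8862  11046
D4: 1224  1464  1704  1944  2184
D5: 240  240  240  240
The fifth differences are constant at 240.
Work back: 1224 − 240 = 984;  2526 − 984 = 1542;  2670 − 1542 = 1128;  1489 − 1128 = 361;  393 − 361 = 32

32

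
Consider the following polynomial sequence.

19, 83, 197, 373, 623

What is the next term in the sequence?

959

D1: 64, 114, 176, 250
D2: 50, 62, 74
D3: 12, 12
Constant third difference = 12, so extend:
74 + 12 = 86;  250 + 86 = 336;  623 + 336 = 959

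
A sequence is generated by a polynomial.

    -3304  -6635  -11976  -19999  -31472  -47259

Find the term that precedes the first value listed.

-1407

D1: -3331  -5341  -8023  -11473  -15787
D2: -2010  -2682  -3450  -4314
D3: -672  -768  -864
D4: -96  -96
The fourth differences are constant at -96.
Work back: -672 + 96 = -576;  -2010 + 576 = -1434;  -3331 + 1434 = -1897;  -3304 + 1897 = -1407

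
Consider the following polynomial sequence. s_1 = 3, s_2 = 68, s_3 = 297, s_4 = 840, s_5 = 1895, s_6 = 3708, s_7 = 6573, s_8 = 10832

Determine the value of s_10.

25140

First differences: 65, 229, 543, 1055, 1813, 2865, 4259
Second differences: 164, 314, 512, 758, 1052, 1394
Third differences: 150, 198, 246, 294, 342
Fourth differences: 48, 48, 48, 48
Fourth differences constant at 48.
342 + 48 = 390;  1394 + 390 = 1784;  4259 + 1784 = 6043;  10832 + 6043 = 16875
390 + 48 = 438;  1784 + 438 = 2222;  6043 + 2222 = 8265;  16875 + 8265 = 25140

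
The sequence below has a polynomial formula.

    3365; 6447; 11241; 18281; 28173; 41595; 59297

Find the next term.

3082, 4794, 7040, 9892, 13422, 17702
1712, 2246, 2852, 3530, 4280
534, 606, 678, 750
72, 72, 72
The fourth differences are constant (72).
750 + 72 = 822;  4280 + 822 = 5102;  17702 + 5102 = 22804;  59297 + 22804 = 82101

82101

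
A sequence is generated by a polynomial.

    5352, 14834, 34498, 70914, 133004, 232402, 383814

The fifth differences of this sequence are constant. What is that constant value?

360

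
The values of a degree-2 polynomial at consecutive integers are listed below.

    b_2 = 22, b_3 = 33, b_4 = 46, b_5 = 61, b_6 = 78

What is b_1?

13

11, 13, 15, 17
2, 2, 2
The second differences are constant at 2.
Work back: 11 − 2 = 9;  22 − 9 = 13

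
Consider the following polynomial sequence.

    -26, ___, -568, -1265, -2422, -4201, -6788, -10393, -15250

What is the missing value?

Using the last 7 terms:
-697  -1157  -1779  -2587  -3605  -4857
-460  -622  -808  -1018  -1252
-162  -186  -210  -234
-24  -24  -24
Constant fourth difference = -24.
Extend backward: -162 + 24 = -138;  -460 + 138 = -322;  -697 + 322 = -375;  -568 + 375 = -193

-193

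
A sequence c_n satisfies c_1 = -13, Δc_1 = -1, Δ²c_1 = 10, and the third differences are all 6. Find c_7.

Build the table forward from the leading diagonal:
Δ³: 6  6  6  6  6  6  6
Δ²: 10  16  22  28  34  40  46
Δ: -1  9  25  47  75  109  149
c: -13  -14  -5  20  67  142  251

251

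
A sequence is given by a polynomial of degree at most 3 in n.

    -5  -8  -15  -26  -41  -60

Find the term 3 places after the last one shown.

-141

Δ: -3 , -7 , -11 , -15 , -19
Δ²: -4 , -4 , -4 , -4
The second differences are constant (-4).
-19 − 4 = -23;  -60 − 23 = -83
-23 − 4 = -27;  -83 − 27 = -110
-27 − 4 = -31;  -110 − 31 = -141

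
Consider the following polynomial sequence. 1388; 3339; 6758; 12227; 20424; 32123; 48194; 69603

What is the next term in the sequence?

1951, 3419, 5469, 8197, 11699, 16071, 21409
1468, 2050, 2728, 3502, 4372, 5338
582, 678, 774, 870, 966
96, 96, 96, 96
Fourth differences constant at 96.
966 + 96 = 1062;  5338 + 1062 = 6400;  21409 + 6400 = 27809;  69603 + 27809 = 97412

97412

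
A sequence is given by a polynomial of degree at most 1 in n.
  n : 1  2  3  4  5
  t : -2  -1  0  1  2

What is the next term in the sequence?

3

First differences: 1, 1, 1, 1
The first differences are constant (1).
2 + 1 = 3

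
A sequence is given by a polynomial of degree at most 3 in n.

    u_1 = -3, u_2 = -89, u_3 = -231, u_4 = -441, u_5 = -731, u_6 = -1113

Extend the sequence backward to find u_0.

39

D1: -86, -142, -210, -290, -382
D2: -56, -68, -80, -92
D3: -12, -12, -12
The third differences are constant at -12.
Work back: -56 + 12 = -44;  -86 + 44 = -42;  -3 + 42 = 39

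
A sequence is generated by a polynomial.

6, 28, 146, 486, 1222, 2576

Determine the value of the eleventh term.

22  118  340  736  1354
96  222  396  618
126  174  222
48  48
The fourth differences are constant (48).
222 + 48 = 270;  618 + 270 = 888;  1354 + 888 = 2242;  2576 + 2242 = 4818
270 + 48 = 318;  888 + 318 = 1206;  2242 + 1206 = 3448;  4818 + 3448 = 8266
318 + 48 = 366;  1206 + 366 = 1572;  3448 + 1572 = 5020;  8266 + 5020 = 13286
366 + 48 = 414;  1572 + 414 = 1986;  5020 + 1986 = 7006;  13286 + 7006 = 20292
414 + 48 = 462;  1986 + 462 = 2448;  7006 + 2448 = 9454;  20292 + 9454 = 29746

29746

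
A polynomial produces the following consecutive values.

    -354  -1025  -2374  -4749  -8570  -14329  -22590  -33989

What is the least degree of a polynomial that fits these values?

First differences: -671, -1349, -2375, -3821, -5759, -8261, -11399
Second differences: -678, -1026, -1446, -1938, -2502, -3138
Third differences: -348, -420, -492, -564, -636
Fourth differences: -72, -72, -72, -72
The fourth differences are constant, so the polynomial has degree 4.

4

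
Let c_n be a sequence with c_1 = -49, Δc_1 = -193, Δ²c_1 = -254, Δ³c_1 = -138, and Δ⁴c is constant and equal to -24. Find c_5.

-2921

Build the table forward from the leading diagonal:
Δ⁴: -24, -24, -24, -24, -24
Δ³: -138, -162, -186, -210, -234
Δ²: -254, -392, -554, -740, -950
Δ: -193, -447, -839, -1393, -2133
c: -49, -242, -689, -1528, -2921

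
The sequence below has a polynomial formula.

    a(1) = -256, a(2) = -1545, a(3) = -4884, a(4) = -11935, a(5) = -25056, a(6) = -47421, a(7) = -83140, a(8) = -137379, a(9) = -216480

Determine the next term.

-328081

D1: -1289 , -3339 , -7051 , -13121 , -22365 , -35719 , -54239 , -79101
D2: -2050 , -3712 , -6070 , -9244 , -13354 , -18520 , -24862
D3: -1662 , -2358 , -3174 , -4110 , -5166 , -6342
D4: -696 , -816 , -936 , -1056 , -1176
D5: -120 , -120 , -120 , -120
Fifth differences constant at -120.
-1176 − 120 = -1296;  -6342 − 1296 = -7638;  -24862 − 7638 = -32500;  -79101 − 32500 = -111601;  -216480 − 111601 = -328081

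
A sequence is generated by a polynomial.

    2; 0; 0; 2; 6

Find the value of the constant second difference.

D1: -2, 0, 2, 4
D2: 2, 2, 2

2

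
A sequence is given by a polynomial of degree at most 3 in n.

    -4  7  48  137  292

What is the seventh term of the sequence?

First differences: 11, 41, 89, 155
Second differences: 30, 48, 66
Third differences: 18, 18
The third differences are constant (18).
66 + 18 = 84;  155 + 84 = 239;  292 + 239 = 531
84 + 18 = 102;  239 + 102 = 341;  531 + 341 = 872

872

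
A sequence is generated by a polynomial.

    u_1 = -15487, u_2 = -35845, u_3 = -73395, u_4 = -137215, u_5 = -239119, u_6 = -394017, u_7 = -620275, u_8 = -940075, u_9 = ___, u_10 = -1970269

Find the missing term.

-1379775

Using the first 8 terms:
-20358  -37550  -63820  -101904  -154898  -226258  -319800
-17192  -26270  -38084  -52994  -71360  -93542
-9078  -11814  -14910  -18366  -22182
-2736  -3096  -3456  -3816
-360  -360  -360
Constant fifth difference = -360.
Extend forward: -3816 − 360 = -4176;  -22182 − 4176 = -26358;  -93542 − 26358 = -119900;  -319800 − 119900 = -439700;  -940075 − 439700 = -1379775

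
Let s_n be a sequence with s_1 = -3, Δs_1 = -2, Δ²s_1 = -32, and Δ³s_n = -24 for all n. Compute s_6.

-573

Build the table forward from the leading diagonal:
Δ³: -24, -24, -24, -24, -24, -24
Δ²: -32, -56, -80, -104, -128, -152
Δ: -2, -34, -90, -170, -274, -402
s: -3, -5, -39, -129, -299, -573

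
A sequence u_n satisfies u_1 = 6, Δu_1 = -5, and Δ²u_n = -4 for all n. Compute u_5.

Build the table forward from the leading diagonal:
D2: -4  -4  -4  -4  -4
D1: -5  -9  -13  -17  -21
u: 6  1  -8  -21  -38

-38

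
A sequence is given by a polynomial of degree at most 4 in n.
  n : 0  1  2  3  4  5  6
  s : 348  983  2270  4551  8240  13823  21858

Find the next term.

Δ: 635 , 1287 , 2281 , 3689 , 5583 , 8035
Δ²: 652 , 994 , 1408 , 1894 , 2452
Δ³: 342 , 414 , 486 , 558
Δ⁴: 72 , 72 , 72
Fourth differences constant at 72.
558 + 72 = 630;  2452 + 630 = 3082;  8035 + 3082 = 11117;  21858 + 11117 = 32975

32975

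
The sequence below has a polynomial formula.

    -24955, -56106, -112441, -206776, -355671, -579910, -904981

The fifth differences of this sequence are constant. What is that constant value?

-480

D1: -31151, -56335, -94335, -148895, -224239, -325071
D2: -25184, -38000, -54560, -75344, -100832
D3: -12816, -16560, -20784, -25488
D4: -3744, -4224, -4704
D5: -480, -480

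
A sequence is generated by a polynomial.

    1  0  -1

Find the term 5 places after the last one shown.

-6

First differences: -1, -1
The first differences are constant (-1).
-1 − 1 = -2
-2 − 1 = -3
-3 − 1 = -4
-4 − 1 = -5
-5 − 1 = -6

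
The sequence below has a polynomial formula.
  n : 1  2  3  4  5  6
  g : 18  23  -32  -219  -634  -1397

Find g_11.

D1: 5, -55, -187, -415, -763
D2: -60, -132, -228, -348
D3: -72, -96, -120
D4: -24, -24
The fourth differences are constant (-24).
-120 − 24 = -144;  -348 − 144 = -492;  -763 − 492 = -1255;  -1397 − 1255 = -2652
-144 − 24 = -168;  -492 − 168 = -660;  -1255 − 660 = -1915;  -2652 − 1915 = -4567
-168 − 24 = -192;  -660 − 192 = -852;  -1915 − 852 = -2767;  -4567 − 2767 = -7334
-192 − 24 = -216;  -852 − 216 = -1068;  -2767 − 1068 = -3835;  -7334 − 3835 = -11169
-216 − 24 = -240;  -1068 − 240 = -1308;  -3835 − 1308 = -5143;  -11169 − 5143 = -16312

-16312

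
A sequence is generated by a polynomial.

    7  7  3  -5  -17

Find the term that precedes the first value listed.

Δ: 0, -4, -8, -12
Δ²: -4, -4, -4
The second differences are constant at -4.
Work back: 0 + 4 = 4;  7 − 4 = 3

3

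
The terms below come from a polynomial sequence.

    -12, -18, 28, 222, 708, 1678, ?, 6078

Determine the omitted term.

3372

Using the first 6 terms:
First differences: -6, 46, 194, 486, 970
Second differences: 52, 148, 292, 484
Third differences: 96, 144, 192
Fourth differences: 48, 48
Constant fourth difference = 48.
Extend forward: 192 + 48 = 240;  484 + 240 = 724;  970 + 724 = 1694;  1678 + 1694 = 3372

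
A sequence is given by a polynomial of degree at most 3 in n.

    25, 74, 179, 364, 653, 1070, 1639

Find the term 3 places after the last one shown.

4498

49, 105, 185, 289, 417, 569
56, 80, 104, 128, 152
24, 24, 24, 24
Constant third difference = 24, so extend:
152 + 24 = 176;  569 + 176 = 745;  1639 + 745 = 2384
176 + 24 = 200;  745 + 200 = 945;  2384 + 945 = 3329
200 + 24 = 224;  945 + 224 = 1169;  3329 + 1169 = 4498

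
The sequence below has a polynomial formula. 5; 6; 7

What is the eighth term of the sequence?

Δ: 1 , 1
The first differences are constant (1).
7 + 1 = 8
8 + 1 = 9
9 + 1 = 10
10 + 1 = 11
11 + 1 = 12

12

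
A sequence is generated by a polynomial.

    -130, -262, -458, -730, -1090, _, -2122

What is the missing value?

-1550

Using the first 5 terms:
D1: -132  -196  -272  -360
D2: -64  -76  -88
D3: -12  -12
Constant third difference = -12.
Extend forward: -88 − 12 = -100;  -360 − 100 = -460;  -1090 − 460 = -1550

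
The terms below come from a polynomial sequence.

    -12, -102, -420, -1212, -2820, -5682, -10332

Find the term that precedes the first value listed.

First differences: -90, -318, -792, -1608, -2862, -4650
Second differences: -228, -474, -816, -1254, -1788
Third differences: -246, -342, -438, -534
Fourth differences: -96, -96, -96
The fourth differences are constant at -96.
Work back: -246 + 96 = -150;  -228 + 150 = -78;  -90 + 78 = -12;  -12 + 12 = 0

0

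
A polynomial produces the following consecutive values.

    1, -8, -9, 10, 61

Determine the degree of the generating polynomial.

3

-9, -1, 19, 51
8, 20, 32
12, 12
The third differences are constant, so the polynomial has degree 3.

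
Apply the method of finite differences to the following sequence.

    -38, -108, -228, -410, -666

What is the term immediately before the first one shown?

First differences: -70  -120  -182  -256
Second differences: -50  -62  -74
Third differences: -12  -12
The third differences are constant at -12.
Work back: -50 + 12 = -38;  -70 + 38 = -32;  -38 + 32 = -6

-6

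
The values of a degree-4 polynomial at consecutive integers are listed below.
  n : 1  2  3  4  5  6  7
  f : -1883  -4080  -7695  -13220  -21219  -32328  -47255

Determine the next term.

Δ: -2197 , -3615 , -5525 , -7999 , -11109 , -14927
Δ²: -1418 , -1910 , -2474 , -3110 , -3818
Δ³: -492 , -564 , -636 , -708
Δ⁴: -72 , -72 , -72
Constant fourth difference = -72, so extend:
-708 − 72 = -780;  -3818 − 780 = -4598;  -14927 − 4598 = -19525;  -47255 − 19525 = -66780

-66780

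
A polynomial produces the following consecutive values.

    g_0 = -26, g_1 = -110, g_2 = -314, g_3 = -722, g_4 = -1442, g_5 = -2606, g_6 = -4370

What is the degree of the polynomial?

D1: -84, -204, -408, -720, -1164, -1764
D2: -120, -204, -312, -444, -600
D3: -84, -108, -132, -156
D4: -24, -24, -24
The fourth differences are constant, so the polynomial has degree 4.

4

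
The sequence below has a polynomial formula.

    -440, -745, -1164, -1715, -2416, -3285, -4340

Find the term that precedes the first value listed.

-305, -419, -551, -701, -869, -1055
-114, -132, -150, -168, -186
-18, -18, -18, -18
The third differences are constant at -18.
Work back: -114 + 18 = -96;  -305 + 96 = -209;  -440 + 209 = -231

-231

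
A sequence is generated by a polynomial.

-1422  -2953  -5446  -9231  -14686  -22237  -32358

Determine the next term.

D1: -1531, -2493, -3785, -5455, -7551, -10121
D2: -962, -1292, -1670, -2096, -2570
D3: -330, -378, -426, -474
D4: -48, -48, -48
Constant fourth difference = -48, so extend:
-474 − 48 = -522;  -2570 − 522 = -3092;  -10121 − 3092 = -13213;  -32358 − 13213 = -45571

-45571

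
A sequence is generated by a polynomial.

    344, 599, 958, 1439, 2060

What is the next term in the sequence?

D1: 255, 359, 481, 621
D2: 104, 122, 140
D3: 18, 18
Constant third difference = 18, so extend:
140 + 18 = 158;  621 + 158 = 779;  2060 + 779 = 2839

2839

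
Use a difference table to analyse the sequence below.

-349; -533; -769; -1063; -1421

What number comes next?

-184 , -236 , -294 , -358
-52 , -58 , -64
-6 , -6
Constant third difference = -6, so extend:
-64 − 6 = -70;  -358 − 70 = -428;  -1421 − 428 = -1849

-1849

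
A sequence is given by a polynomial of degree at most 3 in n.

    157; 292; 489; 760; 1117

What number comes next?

135, 197, 271, 357
62, 74, 86
12, 12
Constant third difference = 12, so extend:
86 + 12 = 98;  357 + 98 = 455;  1117 + 455 = 1572

1572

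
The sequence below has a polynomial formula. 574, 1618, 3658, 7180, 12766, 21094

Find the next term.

32938

First differences: 1044, 2040, 3522, 5586, 8328
Second differences: 996, 1482, 2064, 2742
Third differences: 486, 582, 678
Fourth differences: 96, 96
Constant fourth difference = 96, so extend:
678 + 96 = 774;  2742 + 774 = 3516;  8328 + 3516 = 11844;  21094 + 11844 = 32938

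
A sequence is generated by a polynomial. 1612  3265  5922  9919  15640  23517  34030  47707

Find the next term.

65124

1653 , 2657 , 3997 , 5721 , 7877 , 10513 , 13677
1004 , 1340 , 1724 , 2156 , 2636 , 3164
336 , 384 , 432 , 480 , 528
48 , 48 , 48 , 48
The fourth differences are constant (48).
528 + 48 = 576;  3164 + 576 = 3740;  13677 + 3740 = 17417;  47707 + 17417 = 65124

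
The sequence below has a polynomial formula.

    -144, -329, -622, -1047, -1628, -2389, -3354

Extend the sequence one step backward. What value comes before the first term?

-43

-185  -293  -425  -581  -761  -965
-108  -132  -156  -180  -204
-24  -24  -24  -24
The third differences are constant at -24.
Work back: -108 + 24 = -84;  -185 + 84 = -101;  -144 + 101 = -43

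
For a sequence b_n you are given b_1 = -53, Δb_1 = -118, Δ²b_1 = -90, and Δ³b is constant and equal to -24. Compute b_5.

-1161

Build the table forward from the leading diagonal:
D3: -24  -24  -24  -24  -24
D2: -90  -114  -138  -162  -186
D1: -118  -208  -322  -460  -622
b: -53  -171  -379  -701  -1161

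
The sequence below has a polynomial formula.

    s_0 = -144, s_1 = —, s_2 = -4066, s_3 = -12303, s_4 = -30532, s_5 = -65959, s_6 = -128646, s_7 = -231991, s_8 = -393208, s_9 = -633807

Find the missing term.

-991

Using the last 8 terms:
Δ: -8237  -18229  -35427  -62687  -103345  -161217  -240599
Δ²: -9992  -17198  -27260  -40658  -57872  -79382
Δ³: -7206  -10062  -13398  -17214  -21510
Δ⁴: -2856  -3336  -3816  -4296
Δ⁵: -480  -480  -480
Constant fifth difference = -480.
Extend backward: -2856 + 480 = -2376;  -7206 + 2376 = -4830;  -9992 + 4830 = -5162;  -8237 + 5162 = -3075;  -4066 + 3075 = -991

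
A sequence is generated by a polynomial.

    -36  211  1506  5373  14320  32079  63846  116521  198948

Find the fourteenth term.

First differences: 247  1295  3867  8947  17759  31767  52675  82427
Second differences: 1048  2572  5080  8812  14008  20908  29752
Third differences: 1524  2508  3732  5196  6900  8844
Fourth differences: 984  1224  1464  1704  1944
Fifth differences: 240  240  240  240
Constant fifth difference = 240, so extend:
1944 + 240 = 2184;  8844 + 2184 = 11028;  29752 + 11028 = 40780;  82427 + 40780 = 123207;  198948 + 123207 = 322155
2184 + 240 = 2424;  11028 + 2424 = 13452;  40780 + 13452 = 54232;  123207 + 54232 = 177439;  322155 + 177439 = 499594
2424 + 240 = 2664;  13452 + 2664 = 16116;  54232 + 16116 = 70348;  177439 + 70348 = 247787;  499594 + 247787 = 747381
2664 + 240 = 2904;  16116 + 2904 = 19020;  70348 + 19020 = 89368;  247787 + 89368 = 337155;  747381 + 337155 = 1084536
2904 + 240 = 3144;  19020 + 3144 = 22164;  89368 + 22164 = 111532;  337155 + 111532 = 448687;  1084536 + 448687 = 1533223

1533223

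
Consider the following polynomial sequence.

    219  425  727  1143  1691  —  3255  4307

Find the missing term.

2389

Using the first 5 terms:
First differences: 206, 302, 416, 548
Second differences: 96, 114, 132
Third differences: 18, 18
Constant third difference = 18.
Extend forward: 132 + 18 = 150;  548 + 150 = 698;  1691 + 698 = 2389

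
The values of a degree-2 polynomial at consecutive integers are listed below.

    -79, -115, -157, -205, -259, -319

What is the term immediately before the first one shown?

-49

D1: -36  -42  -48  -54  -60
D2: -6  -6  -6  -6
The second differences are constant at -6.
Work back: -36 + 6 = -30;  -79 + 30 = -49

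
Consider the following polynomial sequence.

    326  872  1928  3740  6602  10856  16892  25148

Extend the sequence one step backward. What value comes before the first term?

546  1056  1812  2862  4254  6036  8256
510  756  1050  1392  1782  2220
246  294  342  390  438
48  48  48  48
The fourth differences are constant at 48.
Work back: 246 − 48 = 198;  510 − 198 = 312;  546 − 312 = 234;  326 − 234 = 92

92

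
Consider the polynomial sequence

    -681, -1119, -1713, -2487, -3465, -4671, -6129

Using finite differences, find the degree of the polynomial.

D1: -438, -594, -774, -978, -1206, -1458
D2: -156, -180, -204, -228, -252
D3: -24, -24, -24, -24
The third differences are constant, so the polynomial has degree 3.

3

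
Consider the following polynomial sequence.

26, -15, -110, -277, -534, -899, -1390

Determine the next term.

D1: -41 , -95 , -167 , -257 , -365 , -491
D2: -54 , -72 , -90 , -108 , -126
D3: -18 , -18 , -18 , -18
The third differences are constant (-18).
-126 − 18 = -144;  -491 − 144 = -635;  -1390 − 635 = -2025

-2025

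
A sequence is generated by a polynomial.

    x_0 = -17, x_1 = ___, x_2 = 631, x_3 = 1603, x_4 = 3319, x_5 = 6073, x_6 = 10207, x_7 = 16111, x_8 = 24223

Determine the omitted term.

Using the last 7 terms:
972  1716  2754  4134  5904  8112
744  1038  1380  1770  2208
294  342  390  438
48  48  48
Constant fourth difference = 48.
Extend backward: 294 − 48 = 246;  744 − 246 = 498;  972 − 498 = 474;  631 − 474 = 157

157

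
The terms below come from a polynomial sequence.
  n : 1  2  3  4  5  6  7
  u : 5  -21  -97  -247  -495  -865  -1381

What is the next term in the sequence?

-2067

D1: -26  -76  -150  -248  -370  -516
D2: -50  -74  -98  -122  -146
D3: -24  -24  -24  -24
Third differences constant at -24.
-146 − 24 = -170;  -516 − 170 = -686;  -1381 − 686 = -2067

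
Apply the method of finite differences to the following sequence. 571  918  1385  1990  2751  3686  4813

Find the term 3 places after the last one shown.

9526

D1: 347  467  605  761  935  1127
D2: 120  138  156  174  192
D3: 18  18  18  18
The third differences are constant (18).
192 + 18 = 210;  1127 + 210 = 1337;  4813 + 1337 = 6150
210 + 18 = 228;  1337 + 228 = 1565;  6150 + 1565 = 7715
228 + 18 = 246;  1565 + 246 = 1811;  7715 + 1811 = 9526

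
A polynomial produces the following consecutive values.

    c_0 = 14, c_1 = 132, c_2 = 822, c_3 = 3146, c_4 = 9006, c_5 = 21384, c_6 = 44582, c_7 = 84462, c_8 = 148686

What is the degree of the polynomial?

5

First differences: 118, 690, 2324, 5860, 12378, 23198, 39880, 64224
Second differences: 572, 1634, 3536, 6518, 10820, 16682, 24344
Third differences: 1062, 1902, 2982, 4302, 5862, 7662
Fourth differences: 840, 1080, 1320, 1560, 1800
Fifth differences: 240, 240, 240, 240
The fifth differences are constant, so the polynomial has degree 5.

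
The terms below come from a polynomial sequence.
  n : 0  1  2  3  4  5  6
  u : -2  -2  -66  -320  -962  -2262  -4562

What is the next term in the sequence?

Δ: 0, -64, -254, -642, -1300, -2300
Δ²: -64, -190, -388, -658, -1000
Δ³: -126, -198, -270, -342
Δ⁴: -72, -72, -72
Constant fourth difference = -72, so extend:
-342 − 72 = -414;  -1000 − 414 = -1414;  -2300 − 1414 = -3714;  -4562 − 3714 = -8276

-8276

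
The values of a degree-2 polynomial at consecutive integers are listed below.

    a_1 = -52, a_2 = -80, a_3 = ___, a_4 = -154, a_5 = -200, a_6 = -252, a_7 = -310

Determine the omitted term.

Using the last 4 terms:
D1: -46, -52, -58
D2: -6, -6
Constant second difference = -6.
Extend backward: -46 + 6 = -40;  -154 + 40 = -114

-114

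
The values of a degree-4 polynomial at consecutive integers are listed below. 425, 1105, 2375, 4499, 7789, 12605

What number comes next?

19355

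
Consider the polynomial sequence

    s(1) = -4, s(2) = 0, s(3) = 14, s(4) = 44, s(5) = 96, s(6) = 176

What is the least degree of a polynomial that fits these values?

3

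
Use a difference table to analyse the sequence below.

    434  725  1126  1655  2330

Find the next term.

3169

Δ: 291, 401, 529, 675
Δ²: 110, 128, 146
Δ³: 18, 18
Third differences constant at 18.
146 + 18 = 164;  675 + 164 = 839;  2330 + 839 = 3169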